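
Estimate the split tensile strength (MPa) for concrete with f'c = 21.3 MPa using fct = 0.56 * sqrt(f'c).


fct = 0.56 * sqrt(21.3)
= 0.56 * 4.615
= 2.585 MPa

2.585


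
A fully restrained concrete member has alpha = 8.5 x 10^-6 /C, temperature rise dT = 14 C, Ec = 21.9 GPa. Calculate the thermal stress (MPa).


sigma = alpha * dT * Ec
= 8.5e-6 * 14 * 21.9 * 1000
= 2.606 MPa

2.606


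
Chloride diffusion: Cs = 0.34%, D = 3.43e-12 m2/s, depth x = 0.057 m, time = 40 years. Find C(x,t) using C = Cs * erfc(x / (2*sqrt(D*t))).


t_seconds = 40 * 365.25 * 24 * 3600 = 1262304000.0 s
arg = 0.057 / (2 * sqrt(3.43e-12 * 1262304000.0))
= 0.4331
erfc(0.4331) = 0.5402
C = 0.34 * 0.5402 = 0.1837%

0.1837


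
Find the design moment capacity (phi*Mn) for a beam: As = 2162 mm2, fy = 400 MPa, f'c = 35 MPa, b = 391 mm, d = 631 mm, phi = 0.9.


a = As * fy / (0.85 * f'c * b)
= 2162 * 400 / (0.85 * 35 * 391)
= 74.345 mm
Mn = As * fy * (d - a/2) / 10^6
= 513.542 kN-m
phi*Mn = 0.9 * 513.542 = 462.19 kN-m

462.19


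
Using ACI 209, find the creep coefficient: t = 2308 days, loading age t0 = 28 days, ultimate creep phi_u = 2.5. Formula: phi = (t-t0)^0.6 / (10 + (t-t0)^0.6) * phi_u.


dt = 2308 - 28 = 2280
phi = 2280^0.6 / (10 + 2280^0.6) * 2.5
= 2.28

2.28


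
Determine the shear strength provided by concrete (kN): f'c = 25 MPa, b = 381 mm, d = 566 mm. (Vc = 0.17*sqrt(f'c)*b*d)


Vc = 0.17 * sqrt(25) * 381 * 566 / 1000
= 183.3 kN

183.3


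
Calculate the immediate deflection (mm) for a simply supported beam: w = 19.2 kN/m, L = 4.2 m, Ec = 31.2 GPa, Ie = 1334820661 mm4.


Convert: L = 4.2 m = 4200 mm, Ec = 31.2 GPa = 31200 MPa
delta = 5 * 19.2 * 4200^4 / (384 * 31200 * 1334820661)
= 1.87 mm

1.87


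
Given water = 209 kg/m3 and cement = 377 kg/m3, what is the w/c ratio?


w/c = water / cement
w/c = 209 / 377 = 0.554

0.554


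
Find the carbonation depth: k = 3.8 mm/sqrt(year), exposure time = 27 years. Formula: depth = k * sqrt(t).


depth = k * sqrt(t)
= 3.8 * sqrt(27)
= 19.75 mm

19.75


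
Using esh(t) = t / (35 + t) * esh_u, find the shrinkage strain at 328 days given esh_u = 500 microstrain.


esh(328) = 328 / (35 + 328) * 500
= 328 / 363 * 500
= 451.8 microstrain

451.8


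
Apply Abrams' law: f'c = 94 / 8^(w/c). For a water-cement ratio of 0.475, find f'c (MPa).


f'c = 94 / 8^0.475
= 94 / 2.685
= 35.01 MPa

35.01


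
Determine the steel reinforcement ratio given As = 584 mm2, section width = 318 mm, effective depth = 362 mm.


rho = As / (b * d)
= 584 / (318 * 362)
= 0.0051

0.0051


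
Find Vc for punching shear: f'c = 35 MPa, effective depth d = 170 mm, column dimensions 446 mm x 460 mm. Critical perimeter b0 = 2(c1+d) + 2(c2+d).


b0 = 2*(446 + 170) + 2*(460 + 170) = 2492 mm
Vc = 0.33 * sqrt(35) * 2492 * 170 / 1000
= 827.08 kN

827.08


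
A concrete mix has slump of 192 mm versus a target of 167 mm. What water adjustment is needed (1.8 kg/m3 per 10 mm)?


Difference = 167 - 192 = -25 mm
Water adjustment = -25 * 1.8 / 10 = -4.5 kg/m3

-4.5


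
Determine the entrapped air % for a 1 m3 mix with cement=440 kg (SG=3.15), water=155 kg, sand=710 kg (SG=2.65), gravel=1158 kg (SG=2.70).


Vol cement = 440 / (3.15 * 1000) = 0.139683 m3
Vol water = 155 / 1000 = 0.155 m3
Vol sand = 710 / (2.65 * 1000) = 0.267925 m3
Vol gravel = 1158 / (2.70 * 1000) = 0.428889 m3
Total solid + water volume = 0.991496 m3
Air = (1 - 0.991496) * 100 = 0.85%

0.85


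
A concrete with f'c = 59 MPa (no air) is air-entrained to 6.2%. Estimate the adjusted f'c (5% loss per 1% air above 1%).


Strength loss = (6.2 - 1) * 5 = 26.0%
f'c = 59 * (1 - 26.0/100)
= 43.66 MPa

43.66


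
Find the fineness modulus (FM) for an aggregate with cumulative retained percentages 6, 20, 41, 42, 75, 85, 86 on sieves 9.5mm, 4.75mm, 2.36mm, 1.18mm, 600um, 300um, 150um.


FM = sum(cumulative % retained) / 100
= 355 / 100
= 3.55

3.55


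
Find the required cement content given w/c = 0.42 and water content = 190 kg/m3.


Cement = water / (w/c)
= 190 / 0.42
= 452.4 kg/m3

452.4


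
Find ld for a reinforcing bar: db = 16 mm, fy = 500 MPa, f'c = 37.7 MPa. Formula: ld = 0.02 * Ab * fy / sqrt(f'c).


Ab = pi * 16^2 / 4 = 201.062 mm2
ld = 0.02 * 201.062 * 500 / sqrt(37.7)
= 327.5 mm

327.5


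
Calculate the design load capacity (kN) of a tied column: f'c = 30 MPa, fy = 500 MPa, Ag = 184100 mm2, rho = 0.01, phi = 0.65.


Ast = rho * Ag = 0.01 * 184100 = 1841 mm2
phi*Pn = 0.65 * 0.80 * (0.85 * 30 * (184100 - 1841) + 500 * 1841) / 1000
= 2895.41 kN

2895.41


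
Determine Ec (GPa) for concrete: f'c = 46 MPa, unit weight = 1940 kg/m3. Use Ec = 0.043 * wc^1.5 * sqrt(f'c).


Ec = 0.043 * 1940^1.5 * sqrt(46) / 1000
= 24.92 GPa

24.92


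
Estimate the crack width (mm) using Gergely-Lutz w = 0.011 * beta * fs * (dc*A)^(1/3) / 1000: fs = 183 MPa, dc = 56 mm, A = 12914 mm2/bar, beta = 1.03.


w = 0.011 * beta * fs * (dc * A)^(1/3) / 1000
= 0.011 * 1.03 * 183 * (56 * 12914)^(1/3) / 1000
= 0.186 mm

0.186


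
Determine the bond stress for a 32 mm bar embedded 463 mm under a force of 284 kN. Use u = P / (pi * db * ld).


u = P / (pi * db * ld)
= 284 * 1000 / (pi * 32 * 463)
= 6.102 MPa

6.102


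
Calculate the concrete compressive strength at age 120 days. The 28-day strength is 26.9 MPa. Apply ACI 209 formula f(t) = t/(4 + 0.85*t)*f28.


f(120) = 120 / (4 + 0.85 * 120) * 26.9
= 120 / 106.0 * 26.9
= 30.45 MPa

30.45


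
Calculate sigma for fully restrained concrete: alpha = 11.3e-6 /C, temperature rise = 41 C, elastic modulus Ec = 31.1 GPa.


sigma = alpha * dT * Ec
= 11.3e-6 * 41 * 31.1 * 1000
= 14.409 MPa

14.409


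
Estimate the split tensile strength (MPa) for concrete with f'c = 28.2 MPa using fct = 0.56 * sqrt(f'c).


fct = 0.56 * sqrt(28.2)
= 0.56 * 5.31
= 2.974 MPa

2.974


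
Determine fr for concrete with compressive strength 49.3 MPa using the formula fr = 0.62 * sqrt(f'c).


fr = 0.62 * sqrt(49.3)
= 4.353 MPa

4.353


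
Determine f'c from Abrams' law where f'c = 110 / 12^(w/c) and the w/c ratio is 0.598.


f'c = 110 / 12^0.598
= 110 / 4.419
= 24.89 MPa

24.89


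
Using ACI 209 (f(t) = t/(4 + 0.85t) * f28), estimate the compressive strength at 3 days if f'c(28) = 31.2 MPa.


f(3) = 3 / (4 + 0.85 * 3) * 31.2
= 3 / 6.55 * 31.2
= 14.29 MPa

14.29


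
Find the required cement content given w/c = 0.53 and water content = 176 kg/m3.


Cement = water / (w/c)
= 176 / 0.53
= 332.1 kg/m3

332.1


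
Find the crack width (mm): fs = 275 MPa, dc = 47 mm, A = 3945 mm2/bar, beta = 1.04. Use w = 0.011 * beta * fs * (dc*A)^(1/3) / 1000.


w = 0.011 * beta * fs * (dc * A)^(1/3) / 1000
= 0.011 * 1.04 * 275 * (47 * 3945)^(1/3) / 1000
= 0.179 mm

0.179


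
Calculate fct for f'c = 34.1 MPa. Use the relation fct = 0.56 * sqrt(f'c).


fct = 0.56 * sqrt(34.1)
= 0.56 * 5.84
= 3.27 MPa

3.27


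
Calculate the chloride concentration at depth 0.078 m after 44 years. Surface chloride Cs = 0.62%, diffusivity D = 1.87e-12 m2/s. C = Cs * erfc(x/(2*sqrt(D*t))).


t_seconds = 44 * 365.25 * 24 * 3600 = 1388534400.0 s
arg = 0.078 / (2 * sqrt(1.87e-12 * 1388534400.0))
= 0.7654
erfc(0.7654) = 0.2791
C = 0.62 * 0.2791 = 0.173%

0.173


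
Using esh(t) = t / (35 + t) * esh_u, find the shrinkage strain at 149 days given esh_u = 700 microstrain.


esh(149) = 149 / (35 + 149) * 700
= 149 / 184 * 700
= 566.8 microstrain

566.8


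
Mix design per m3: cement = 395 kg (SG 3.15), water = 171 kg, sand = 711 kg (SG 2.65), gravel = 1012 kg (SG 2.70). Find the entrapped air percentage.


Vol cement = 395 / (3.15 * 1000) = 0.125397 m3
Vol water = 171 / 1000 = 0.171 m3
Vol sand = 711 / (2.65 * 1000) = 0.268302 m3
Vol gravel = 1012 / (2.70 * 1000) = 0.374815 m3
Total solid + water volume = 0.939514 m3
Air = (1 - 0.939514) * 100 = 6.05%

6.05


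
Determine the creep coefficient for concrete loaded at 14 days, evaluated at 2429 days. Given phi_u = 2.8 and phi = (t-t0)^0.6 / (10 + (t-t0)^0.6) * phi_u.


dt = 2429 - 14 = 2415
phi = 2415^0.6 / (10 + 2415^0.6) * 2.8
= 2.561

2.561


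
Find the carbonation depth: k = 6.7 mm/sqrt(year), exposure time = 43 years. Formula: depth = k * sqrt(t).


depth = k * sqrt(t)
= 6.7 * sqrt(43)
= 43.93 mm

43.93


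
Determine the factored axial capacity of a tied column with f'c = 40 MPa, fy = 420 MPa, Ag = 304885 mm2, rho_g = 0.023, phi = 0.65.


Ast = rho * Ag = 0.023 * 304885 = 7012.355 mm2
phi*Pn = 0.65 * 0.80 * (0.85 * 40 * (304885 - 7012.355) + 420 * 7012.355) / 1000
= 6797.89 kN

6797.89


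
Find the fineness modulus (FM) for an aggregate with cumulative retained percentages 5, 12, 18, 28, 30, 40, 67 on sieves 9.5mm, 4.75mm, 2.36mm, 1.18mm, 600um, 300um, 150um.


FM = sum(cumulative % retained) / 100
= 200 / 100
= 2.0

2.0


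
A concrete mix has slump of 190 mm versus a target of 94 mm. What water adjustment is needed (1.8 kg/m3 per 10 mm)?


Difference = 94 - 190 = -96 mm
Water adjustment = -96 * 1.8 / 10 = -17.3 kg/m3

-17.3


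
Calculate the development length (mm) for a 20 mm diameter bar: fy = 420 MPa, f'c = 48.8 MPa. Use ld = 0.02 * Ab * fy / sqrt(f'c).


Ab = pi * 20^2 / 4 = 314.159 mm2
ld = 0.02 * 314.159 * 420 / sqrt(48.8)
= 377.8 mm

377.8


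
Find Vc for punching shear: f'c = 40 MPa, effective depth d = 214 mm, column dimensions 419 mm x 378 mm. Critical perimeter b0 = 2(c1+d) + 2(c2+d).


b0 = 2*(419 + 214) + 2*(378 + 214) = 2450 mm
Vc = 0.33 * sqrt(40) * 2450 * 214 / 1000
= 1094.27 kN

1094.27


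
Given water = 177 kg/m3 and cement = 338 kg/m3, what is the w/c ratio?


w/c = water / cement
w/c = 177 / 338 = 0.524

0.524


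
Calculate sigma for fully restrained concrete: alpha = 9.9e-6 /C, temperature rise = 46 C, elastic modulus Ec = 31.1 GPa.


sigma = alpha * dT * Ec
= 9.9e-6 * 46 * 31.1 * 1000
= 14.163 MPa

14.163


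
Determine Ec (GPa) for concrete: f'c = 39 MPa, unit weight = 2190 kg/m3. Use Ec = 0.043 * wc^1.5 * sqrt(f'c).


Ec = 0.043 * 2190^1.5 * sqrt(39) / 1000
= 27.52 GPa

27.52


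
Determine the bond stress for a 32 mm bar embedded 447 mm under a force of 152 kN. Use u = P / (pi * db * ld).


u = P / (pi * db * ld)
= 152 * 1000 / (pi * 32 * 447)
= 3.382 MPa

3.382


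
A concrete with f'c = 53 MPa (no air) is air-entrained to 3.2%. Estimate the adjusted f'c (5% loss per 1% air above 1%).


Strength loss = (3.2 - 1) * 5 = 11.0%
f'c = 53 * (1 - 11.0/100)
= 47.17 MPa

47.17


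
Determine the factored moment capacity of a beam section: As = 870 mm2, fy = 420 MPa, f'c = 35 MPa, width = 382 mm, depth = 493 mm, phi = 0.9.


a = As * fy / (0.85 * f'c * b)
= 870 * 420 / (0.85 * 35 * 382)
= 32.1528 mm
Mn = As * fy * (d - a/2) / 10^6
= 174.2679 kN-m
phi*Mn = 0.9 * 174.2679 = 156.84 kN-m

156.84


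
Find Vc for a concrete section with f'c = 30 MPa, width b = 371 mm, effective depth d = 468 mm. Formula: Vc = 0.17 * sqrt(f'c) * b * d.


Vc = 0.17 * sqrt(30) * 371 * 468 / 1000
= 161.67 kN

161.67


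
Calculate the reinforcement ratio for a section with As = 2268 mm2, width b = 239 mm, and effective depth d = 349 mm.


rho = As / (b * d)
= 2268 / (239 * 349)
= 0.0272

0.0272


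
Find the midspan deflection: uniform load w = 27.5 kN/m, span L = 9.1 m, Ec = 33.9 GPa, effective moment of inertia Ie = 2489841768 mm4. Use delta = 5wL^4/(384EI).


Convert: L = 9.1 m = 9100 mm, Ec = 33.9 GPa = 33900 MPa
delta = 5 * 27.5 * 9100^4 / (384 * 33900 * 2489841768)
= 29.09 mm

29.09


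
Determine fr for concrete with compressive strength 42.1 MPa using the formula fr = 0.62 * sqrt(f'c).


fr = 0.62 * sqrt(42.1)
= 4.023 MPa

4.023


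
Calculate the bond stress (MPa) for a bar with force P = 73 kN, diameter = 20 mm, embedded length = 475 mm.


u = P / (pi * db * ld)
= 73 * 1000 / (pi * 20 * 475)
= 2.446 MPa

2.446


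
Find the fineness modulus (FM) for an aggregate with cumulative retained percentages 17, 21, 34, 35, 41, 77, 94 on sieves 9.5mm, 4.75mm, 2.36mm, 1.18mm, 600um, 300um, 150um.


FM = sum(cumulative % retained) / 100
= 319 / 100
= 3.19

3.19


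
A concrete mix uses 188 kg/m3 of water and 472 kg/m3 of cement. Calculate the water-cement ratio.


w/c = water / cement
w/c = 188 / 472 = 0.398

0.398


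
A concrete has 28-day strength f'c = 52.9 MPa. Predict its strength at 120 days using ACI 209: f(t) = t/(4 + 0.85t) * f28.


f(120) = 120 / (4 + 0.85 * 120) * 52.9
= 120 / 106.0 * 52.9
= 59.89 MPa

59.89


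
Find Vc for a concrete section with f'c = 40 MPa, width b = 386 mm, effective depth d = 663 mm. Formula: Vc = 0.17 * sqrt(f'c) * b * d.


Vc = 0.17 * sqrt(40) * 386 * 663 / 1000
= 275.16 kN

275.16


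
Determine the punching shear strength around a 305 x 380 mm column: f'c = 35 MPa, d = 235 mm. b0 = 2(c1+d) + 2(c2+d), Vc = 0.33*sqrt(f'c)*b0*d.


b0 = 2*(305 + 235) + 2*(380 + 235) = 2310 mm
Vc = 0.33 * sqrt(35) * 2310 * 235 / 1000
= 1059.81 kN

1059.81


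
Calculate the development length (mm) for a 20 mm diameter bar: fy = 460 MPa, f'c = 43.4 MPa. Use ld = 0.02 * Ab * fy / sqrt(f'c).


Ab = pi * 20^2 / 4 = 314.159 mm2
ld = 0.02 * 314.159 * 460 / sqrt(43.4)
= 438.7 mm

438.7


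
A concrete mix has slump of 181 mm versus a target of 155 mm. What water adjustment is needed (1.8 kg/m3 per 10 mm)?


Difference = 155 - 181 = -26 mm
Water adjustment = -26 * 1.8 / 10 = -4.7 kg/m3

-4.7


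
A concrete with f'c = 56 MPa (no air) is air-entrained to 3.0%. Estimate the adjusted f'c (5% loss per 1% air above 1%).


Strength loss = (3.0 - 1) * 5 = 10.0%
f'c = 56 * (1 - 10.0/100)
= 50.4 MPa

50.4


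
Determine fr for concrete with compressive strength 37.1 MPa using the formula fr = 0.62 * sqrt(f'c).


fr = 0.62 * sqrt(37.1)
= 3.776 MPa

3.776


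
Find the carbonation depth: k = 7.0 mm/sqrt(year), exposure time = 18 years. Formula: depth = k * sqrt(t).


depth = k * sqrt(t)
= 7.0 * sqrt(18)
= 29.7 mm

29.7


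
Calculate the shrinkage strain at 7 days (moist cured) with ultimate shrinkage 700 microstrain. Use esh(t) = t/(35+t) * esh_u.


esh(7) = 7 / (35 + 7) * 700
= 7 / 42 * 700
= 116.7 microstrain

116.7


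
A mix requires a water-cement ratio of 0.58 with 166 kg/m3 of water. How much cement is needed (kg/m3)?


Cement = water / (w/c)
= 166 / 0.58
= 286.2 kg/m3

286.2


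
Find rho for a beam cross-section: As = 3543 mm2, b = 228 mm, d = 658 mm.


rho = As / (b * d)
= 3543 / (228 * 658)
= 0.0236

0.0236


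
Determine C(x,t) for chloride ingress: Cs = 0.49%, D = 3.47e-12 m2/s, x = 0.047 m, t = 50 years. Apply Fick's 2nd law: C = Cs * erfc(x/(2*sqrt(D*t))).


t_seconds = 50 * 365.25 * 24 * 3600 = 1577880000.0 s
arg = 0.047 / (2 * sqrt(3.47e-12 * 1577880000.0))
= 0.3176
erfc(0.3176) = 0.6533
C = 0.49 * 0.6533 = 0.3201%

0.3201


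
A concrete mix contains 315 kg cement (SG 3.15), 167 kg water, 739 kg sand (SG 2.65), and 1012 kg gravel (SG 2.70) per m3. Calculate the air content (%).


Vol cement = 315 / (3.15 * 1000) = 0.1 m3
Vol water = 167 / 1000 = 0.167 m3
Vol sand = 739 / (2.65 * 1000) = 0.278868 m3
Vol gravel = 1012 / (2.70 * 1000) = 0.374815 m3
Total solid + water volume = 0.920683 m3
Air = (1 - 0.920683) * 100 = 7.93%

7.93


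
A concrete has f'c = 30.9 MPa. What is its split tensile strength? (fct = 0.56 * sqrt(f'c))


fct = 0.56 * sqrt(30.9)
= 0.56 * 5.559
= 3.113 MPa

3.113


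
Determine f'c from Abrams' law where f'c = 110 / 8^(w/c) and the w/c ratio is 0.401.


f'c = 110 / 8^0.401
= 110 / 2.302
= 47.78 MPa

47.78


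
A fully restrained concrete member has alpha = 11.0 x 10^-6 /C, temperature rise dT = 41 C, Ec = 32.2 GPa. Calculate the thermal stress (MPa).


sigma = alpha * dT * Ec
= 11.0e-6 * 41 * 32.2 * 1000
= 14.522 MPa

14.522


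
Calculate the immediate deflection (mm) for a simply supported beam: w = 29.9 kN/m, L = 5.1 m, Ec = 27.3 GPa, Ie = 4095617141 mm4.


Convert: L = 5.1 m = 5100 mm, Ec = 27.3 GPa = 27300 MPa
delta = 5 * 29.9 * 5100^4 / (384 * 27300 * 4095617141)
= 2.36 mm

2.36


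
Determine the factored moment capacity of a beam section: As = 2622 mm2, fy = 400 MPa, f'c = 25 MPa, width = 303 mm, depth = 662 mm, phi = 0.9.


a = As * fy / (0.85 * f'c * b)
= 2622 * 400 / (0.85 * 25 * 303)
= 162.8888 mm
Mn = As * fy * (d - a/2) / 10^6
= 608.8867 kN-m
phi*Mn = 0.9 * 608.8867 = 548.0 kN-m

548.0


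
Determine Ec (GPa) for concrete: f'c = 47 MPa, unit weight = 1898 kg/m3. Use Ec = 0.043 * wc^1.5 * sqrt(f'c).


Ec = 0.043 * 1898^1.5 * sqrt(47) / 1000
= 24.38 GPa

24.38


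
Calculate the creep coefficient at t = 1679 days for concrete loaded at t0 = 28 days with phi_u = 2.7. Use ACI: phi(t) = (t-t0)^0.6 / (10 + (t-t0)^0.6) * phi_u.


dt = 1679 - 28 = 1651
phi = 1651^0.6 / (10 + 1651^0.6) * 2.7
= 2.417

2.417


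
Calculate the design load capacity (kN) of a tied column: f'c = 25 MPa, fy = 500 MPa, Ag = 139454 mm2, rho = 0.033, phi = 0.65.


Ast = rho * Ag = 0.033 * 139454 = 4601.982 mm2
phi*Pn = 0.65 * 0.80 * (0.85 * 25 * (139454 - 4601.982) + 500 * 4601.982) / 1000
= 2686.63 kN

2686.63


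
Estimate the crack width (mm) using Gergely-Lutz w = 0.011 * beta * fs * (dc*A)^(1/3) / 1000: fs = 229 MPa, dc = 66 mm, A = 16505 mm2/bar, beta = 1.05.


w = 0.011 * beta * fs * (dc * A)^(1/3) / 1000
= 0.011 * 1.05 * 229 * (66 * 16505)^(1/3) / 1000
= 0.272 mm

0.272


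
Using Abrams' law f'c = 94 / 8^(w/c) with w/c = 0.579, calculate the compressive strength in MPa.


f'c = 94 / 8^0.579
= 94 / 3.333
= 28.2 MPa

28.2


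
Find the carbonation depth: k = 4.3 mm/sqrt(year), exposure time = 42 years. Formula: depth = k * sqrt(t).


depth = k * sqrt(t)
= 4.3 * sqrt(42)
= 27.87 mm

27.87


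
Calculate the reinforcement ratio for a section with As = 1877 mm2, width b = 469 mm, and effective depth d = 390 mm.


rho = As / (b * d)
= 1877 / (469 * 390)
= 0.0103

0.0103


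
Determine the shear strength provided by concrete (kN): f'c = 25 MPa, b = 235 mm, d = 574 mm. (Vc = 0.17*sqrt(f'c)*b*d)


Vc = 0.17 * sqrt(25) * 235 * 574 / 1000
= 114.66 kN

114.66


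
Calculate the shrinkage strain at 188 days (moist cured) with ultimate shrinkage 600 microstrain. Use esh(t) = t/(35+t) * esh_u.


esh(188) = 188 / (35 + 188) * 600
= 188 / 223 * 600
= 505.8 microstrain

505.8


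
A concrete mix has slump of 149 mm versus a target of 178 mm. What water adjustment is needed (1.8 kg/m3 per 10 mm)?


Difference = 178 - 149 = 29 mm
Water adjustment = 29 * 1.8 / 10 = 5.2 kg/m3

5.2


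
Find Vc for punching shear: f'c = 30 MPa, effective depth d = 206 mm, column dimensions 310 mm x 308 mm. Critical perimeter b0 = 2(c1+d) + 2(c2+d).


b0 = 2*(310 + 206) + 2*(308 + 206) = 2060 mm
Vc = 0.33 * sqrt(30) * 2060 * 206 / 1000
= 767.02 kN

767.02


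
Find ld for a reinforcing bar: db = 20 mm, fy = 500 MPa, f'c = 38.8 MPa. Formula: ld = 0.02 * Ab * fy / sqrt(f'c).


Ab = pi * 20^2 / 4 = 314.159 mm2
ld = 0.02 * 314.159 * 500 / sqrt(38.8)
= 504.4 mm

504.4


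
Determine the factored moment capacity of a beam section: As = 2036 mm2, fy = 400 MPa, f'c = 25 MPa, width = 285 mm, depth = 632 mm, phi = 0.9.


a = As * fy / (0.85 * f'c * b)
= 2036 * 400 / (0.85 * 25 * 285)
= 134.4727 mm
Mn = As * fy * (d - a/2) / 10^6
= 459.9435 kN-m
phi*Mn = 0.9 * 459.9435 = 413.95 kN-m

413.95


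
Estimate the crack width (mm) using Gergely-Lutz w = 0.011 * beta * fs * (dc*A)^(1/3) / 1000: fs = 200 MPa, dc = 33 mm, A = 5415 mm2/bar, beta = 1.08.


w = 0.011 * beta * fs * (dc * A)^(1/3) / 1000
= 0.011 * 1.08 * 200 * (33 * 5415)^(1/3) / 1000
= 0.134 mm

0.134


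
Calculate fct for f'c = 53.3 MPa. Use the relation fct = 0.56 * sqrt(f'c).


fct = 0.56 * sqrt(53.3)
= 0.56 * 7.301
= 4.088 MPa

4.088


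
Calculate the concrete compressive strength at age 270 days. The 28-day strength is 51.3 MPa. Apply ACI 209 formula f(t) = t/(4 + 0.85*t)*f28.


f(270) = 270 / (4 + 0.85 * 270) * 51.3
= 270 / 233.5 * 51.3
= 59.32 MPa

59.32


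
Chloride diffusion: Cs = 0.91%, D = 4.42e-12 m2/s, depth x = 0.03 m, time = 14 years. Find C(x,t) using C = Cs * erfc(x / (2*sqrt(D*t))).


t_seconds = 14 * 365.25 * 24 * 3600 = 441806400.0 s
arg = 0.03 / (2 * sqrt(4.42e-12 * 441806400.0))
= 0.3394
erfc(0.3394) = 0.6312
C = 0.91 * 0.6312 = 0.5744%

0.5744


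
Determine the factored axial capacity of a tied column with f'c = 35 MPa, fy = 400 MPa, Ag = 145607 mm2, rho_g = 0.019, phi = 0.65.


Ast = rho * Ag = 0.019 * 145607 = 2766.533 mm2
phi*Pn = 0.65 * 0.80 * (0.85 * 35 * (145607 - 2766.533) + 400 * 2766.533) / 1000
= 2785.18 kN

2785.18


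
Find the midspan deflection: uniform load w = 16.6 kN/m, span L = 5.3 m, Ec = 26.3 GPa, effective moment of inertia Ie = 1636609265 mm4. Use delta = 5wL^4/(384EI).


Convert: L = 5.3 m = 5300 mm, Ec = 26.3 GPa = 26300 MPa
delta = 5 * 16.6 * 5300^4 / (384 * 26300 * 1636609265)
= 3.96 mm

3.96


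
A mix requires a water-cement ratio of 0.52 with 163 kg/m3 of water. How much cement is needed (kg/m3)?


Cement = water / (w/c)
= 163 / 0.52
= 313.5 kg/m3

313.5


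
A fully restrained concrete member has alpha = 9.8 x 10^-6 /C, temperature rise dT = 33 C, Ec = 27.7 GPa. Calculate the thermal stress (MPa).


sigma = alpha * dT * Ec
= 9.8e-6 * 33 * 27.7 * 1000
= 8.958 MPa

8.958


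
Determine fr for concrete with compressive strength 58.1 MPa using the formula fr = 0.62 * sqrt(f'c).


fr = 0.62 * sqrt(58.1)
= 4.726 MPa

4.726


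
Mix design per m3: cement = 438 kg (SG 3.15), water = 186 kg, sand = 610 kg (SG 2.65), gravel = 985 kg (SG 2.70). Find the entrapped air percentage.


Vol cement = 438 / (3.15 * 1000) = 0.139048 m3
Vol water = 186 / 1000 = 0.186 m3
Vol sand = 610 / (2.65 * 1000) = 0.230189 m3
Vol gravel = 985 / (2.70 * 1000) = 0.364815 m3
Total solid + water volume = 0.920051 m3
Air = (1 - 0.920051) * 100 = 7.99%

7.99


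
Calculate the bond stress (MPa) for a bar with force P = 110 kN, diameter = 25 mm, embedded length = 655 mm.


u = P / (pi * db * ld)
= 110 * 1000 / (pi * 25 * 655)
= 2.138 MPa

2.138


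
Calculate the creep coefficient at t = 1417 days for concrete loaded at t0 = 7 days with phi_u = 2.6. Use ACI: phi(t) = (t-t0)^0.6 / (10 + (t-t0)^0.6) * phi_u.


dt = 1417 - 7 = 1410
phi = 1410^0.6 / (10 + 1410^0.6) * 2.6
= 2.303

2.303


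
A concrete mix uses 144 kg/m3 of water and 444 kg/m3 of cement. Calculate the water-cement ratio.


w/c = water / cement
w/c = 144 / 444 = 0.324

0.324


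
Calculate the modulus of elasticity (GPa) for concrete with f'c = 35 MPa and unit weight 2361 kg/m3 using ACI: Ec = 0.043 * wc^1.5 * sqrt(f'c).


Ec = 0.043 * 2361^1.5 * sqrt(35) / 1000
= 29.18 GPa

29.18


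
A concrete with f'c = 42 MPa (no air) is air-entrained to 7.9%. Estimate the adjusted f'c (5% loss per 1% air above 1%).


Strength loss = (7.9 - 1) * 5 = 34.5%
f'c = 42 * (1 - 34.5/100)
= 27.51 MPa

27.51


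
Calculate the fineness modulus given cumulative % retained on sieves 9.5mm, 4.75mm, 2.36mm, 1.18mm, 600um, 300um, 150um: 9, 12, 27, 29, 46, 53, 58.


FM = sum(cumulative % retained) / 100
= 234 / 100
= 2.34

2.34


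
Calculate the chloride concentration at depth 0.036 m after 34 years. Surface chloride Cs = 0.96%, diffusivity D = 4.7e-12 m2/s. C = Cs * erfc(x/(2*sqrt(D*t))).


t_seconds = 34 * 365.25 * 24 * 3600 = 1072958400.0 s
arg = 0.036 / (2 * sqrt(4.7e-12 * 1072958400.0))
= 0.2535
erfc(0.2535) = 0.72
C = 0.96 * 0.72 = 0.6912%

0.6912


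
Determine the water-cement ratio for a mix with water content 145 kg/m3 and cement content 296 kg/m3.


w/c = water / cement
w/c = 145 / 296 = 0.49

0.49


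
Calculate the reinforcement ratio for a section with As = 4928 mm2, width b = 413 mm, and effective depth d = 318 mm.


rho = As / (b * d)
= 4928 / (413 * 318)
= 0.0375

0.0375


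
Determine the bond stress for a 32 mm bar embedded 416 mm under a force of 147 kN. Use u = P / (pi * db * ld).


u = P / (pi * db * ld)
= 147 * 1000 / (pi * 32 * 416)
= 3.515 MPa

3.515


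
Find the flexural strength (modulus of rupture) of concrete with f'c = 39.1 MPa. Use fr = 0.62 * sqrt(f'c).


fr = 0.62 * sqrt(39.1)
= 3.877 MPa

3.877


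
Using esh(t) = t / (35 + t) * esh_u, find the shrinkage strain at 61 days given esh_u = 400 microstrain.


esh(61) = 61 / (35 + 61) * 400
= 61 / 96 * 400
= 254.2 microstrain

254.2


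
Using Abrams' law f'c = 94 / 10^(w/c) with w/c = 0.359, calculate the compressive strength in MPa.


f'c = 94 / 10^0.359
= 94 / 2.286
= 41.13 MPa

41.13


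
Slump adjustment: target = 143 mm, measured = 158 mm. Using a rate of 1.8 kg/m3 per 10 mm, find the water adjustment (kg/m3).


Difference = 143 - 158 = -15 mm
Water adjustment = -15 * 1.8 / 10 = -2.7 kg/m3

-2.7


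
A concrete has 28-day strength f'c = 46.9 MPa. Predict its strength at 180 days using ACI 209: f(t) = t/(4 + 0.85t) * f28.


f(180) = 180 / (4 + 0.85 * 180) * 46.9
= 180 / 157.0 * 46.9
= 53.77 MPa

53.77


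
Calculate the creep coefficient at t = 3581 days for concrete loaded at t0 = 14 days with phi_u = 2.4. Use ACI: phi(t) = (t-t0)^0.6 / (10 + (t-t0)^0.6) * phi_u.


dt = 3581 - 14 = 3567
phi = 3567^0.6 / (10 + 3567^0.6) * 2.4
= 2.235

2.235


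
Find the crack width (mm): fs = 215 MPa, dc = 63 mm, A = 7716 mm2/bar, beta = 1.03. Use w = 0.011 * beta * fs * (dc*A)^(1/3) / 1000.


w = 0.011 * beta * fs * (dc * A)^(1/3) / 1000
= 0.011 * 1.03 * 215 * (63 * 7716)^(1/3) / 1000
= 0.192 mm

0.192


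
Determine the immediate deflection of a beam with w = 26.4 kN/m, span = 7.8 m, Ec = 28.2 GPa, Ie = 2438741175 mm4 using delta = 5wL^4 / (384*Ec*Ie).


Convert: L = 7.8 m = 7800 mm, Ec = 28.2 GPa = 28200 MPa
delta = 5 * 26.4 * 7800^4 / (384 * 28200 * 2438741175)
= 18.5 mm

18.5


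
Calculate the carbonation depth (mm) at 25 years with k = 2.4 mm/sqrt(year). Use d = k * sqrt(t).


depth = k * sqrt(t)
= 2.4 * sqrt(25)
= 12.0 mm

12.0


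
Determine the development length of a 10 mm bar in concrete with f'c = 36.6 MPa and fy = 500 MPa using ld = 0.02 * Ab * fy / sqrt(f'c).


Ab = pi * 10^2 / 4 = 78.54 mm2
ld = 0.02 * 78.54 * 500 / sqrt(36.6)
= 129.8 mm

129.8


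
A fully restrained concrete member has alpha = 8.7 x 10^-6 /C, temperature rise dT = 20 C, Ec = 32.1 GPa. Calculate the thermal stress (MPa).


sigma = alpha * dT * Ec
= 8.7e-6 * 20 * 32.1 * 1000
= 5.585 MPa

5.585


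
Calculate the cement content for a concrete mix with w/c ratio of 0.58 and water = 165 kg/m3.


Cement = water / (w/c)
= 165 / 0.58
= 284.5 kg/m3

284.5


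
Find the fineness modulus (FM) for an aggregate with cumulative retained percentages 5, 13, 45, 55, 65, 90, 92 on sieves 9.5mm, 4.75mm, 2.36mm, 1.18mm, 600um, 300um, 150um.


FM = sum(cumulative % retained) / 100
= 365 / 100
= 3.65

3.65


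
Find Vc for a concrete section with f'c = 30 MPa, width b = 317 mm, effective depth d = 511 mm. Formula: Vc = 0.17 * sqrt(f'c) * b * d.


Vc = 0.17 * sqrt(30) * 317 * 511 / 1000
= 150.83 kN

150.83


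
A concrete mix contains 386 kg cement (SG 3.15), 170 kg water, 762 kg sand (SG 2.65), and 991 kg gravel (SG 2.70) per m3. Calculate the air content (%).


Vol cement = 386 / (3.15 * 1000) = 0.12254 m3
Vol water = 170 / 1000 = 0.17 m3
Vol sand = 762 / (2.65 * 1000) = 0.287547 m3
Vol gravel = 991 / (2.70 * 1000) = 0.367037 m3
Total solid + water volume = 0.947124 m3
Air = (1 - 0.947124) * 100 = 5.29%

5.29


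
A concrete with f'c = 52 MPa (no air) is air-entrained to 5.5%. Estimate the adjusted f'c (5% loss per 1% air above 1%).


Strength loss = (5.5 - 1) * 5 = 22.5%
f'c = 52 * (1 - 22.5/100)
= 40.3 MPa

40.3


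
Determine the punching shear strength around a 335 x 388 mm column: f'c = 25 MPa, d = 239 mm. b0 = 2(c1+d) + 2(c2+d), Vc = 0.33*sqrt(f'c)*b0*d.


b0 = 2*(335 + 239) + 2*(388 + 239) = 2402 mm
Vc = 0.33 * sqrt(25) * 2402 * 239 / 1000
= 947.23 kN

947.23


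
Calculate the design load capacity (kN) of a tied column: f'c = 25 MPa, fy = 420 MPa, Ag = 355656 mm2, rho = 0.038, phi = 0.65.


Ast = rho * Ag = 0.038 * 355656 = 13514.928 mm2
phi*Pn = 0.65 * 0.80 * (0.85 * 25 * (355656 - 13514.928) + 420 * 13514.928) / 1000
= 6732.32 kN

6732.32


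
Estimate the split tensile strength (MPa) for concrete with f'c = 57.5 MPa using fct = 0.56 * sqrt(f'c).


fct = 0.56 * sqrt(57.5)
= 0.56 * 7.583
= 4.246 MPa

4.246


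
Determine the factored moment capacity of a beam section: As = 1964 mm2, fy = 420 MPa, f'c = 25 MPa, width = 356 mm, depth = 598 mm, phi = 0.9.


a = As * fy / (0.85 * f'c * b)
= 1964 * 420 / (0.85 * 25 * 356)
= 109.039 mm
Mn = As * fy * (d - a/2) / 10^6
= 448.3062 kN-m
phi*Mn = 0.9 * 448.3062 = 403.48 kN-m

403.48


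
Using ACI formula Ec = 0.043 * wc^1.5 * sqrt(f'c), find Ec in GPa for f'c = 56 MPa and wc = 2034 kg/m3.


Ec = 0.043 * 2034^1.5 * sqrt(56) / 1000
= 29.52 GPa

29.52


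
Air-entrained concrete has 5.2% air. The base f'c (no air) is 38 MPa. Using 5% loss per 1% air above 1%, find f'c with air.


Strength loss = (5.2 - 1) * 5 = 21.0%
f'c = 38 * (1 - 21.0/100)
= 30.02 MPa

30.02


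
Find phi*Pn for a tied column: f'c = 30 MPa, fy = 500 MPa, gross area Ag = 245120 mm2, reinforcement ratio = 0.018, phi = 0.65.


Ast = rho * Ag = 0.018 * 245120 = 4412.16 mm2
phi*Pn = 0.65 * 0.80 * (0.85 * 30 * (245120 - 4412.16) + 500 * 4412.16) / 1000
= 4338.95 kN

4338.95


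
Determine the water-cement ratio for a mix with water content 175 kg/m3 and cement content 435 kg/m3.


w/c = water / cement
w/c = 175 / 435 = 0.402

0.402


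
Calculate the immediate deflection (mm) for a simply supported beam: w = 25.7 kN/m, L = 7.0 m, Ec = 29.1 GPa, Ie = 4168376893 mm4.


Convert: L = 7.0 m = 7000 mm, Ec = 29.1 GPa = 29100 MPa
delta = 5 * 25.7 * 7000^4 / (384 * 29100 * 4168376893)
= 6.62 mm

6.62


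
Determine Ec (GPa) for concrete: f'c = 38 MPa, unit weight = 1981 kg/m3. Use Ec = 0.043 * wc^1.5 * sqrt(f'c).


Ec = 0.043 * 1981^1.5 * sqrt(38) / 1000
= 23.37 GPa

23.37


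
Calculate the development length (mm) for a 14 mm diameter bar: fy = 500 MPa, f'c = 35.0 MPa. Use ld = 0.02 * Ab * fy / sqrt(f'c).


Ab = pi * 14^2 / 4 = 153.938 mm2
ld = 0.02 * 153.938 * 500 / sqrt(35.0)
= 260.2 mm

260.2


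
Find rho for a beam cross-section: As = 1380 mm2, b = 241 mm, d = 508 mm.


rho = As / (b * d)
= 1380 / (241 * 508)
= 0.0113

0.0113


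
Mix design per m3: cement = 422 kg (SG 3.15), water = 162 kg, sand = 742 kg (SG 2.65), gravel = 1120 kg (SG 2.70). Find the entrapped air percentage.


Vol cement = 422 / (3.15 * 1000) = 0.133968 m3
Vol water = 162 / 1000 = 0.162 m3
Vol sand = 742 / (2.65 * 1000) = 0.28 m3
Vol gravel = 1120 / (2.70 * 1000) = 0.414815 m3
Total solid + water volume = 0.990783 m3
Air = (1 - 0.990783) * 100 = 0.92%

0.92


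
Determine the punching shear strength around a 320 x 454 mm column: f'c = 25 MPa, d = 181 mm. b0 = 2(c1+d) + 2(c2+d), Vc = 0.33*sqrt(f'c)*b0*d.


b0 = 2*(320 + 181) + 2*(454 + 181) = 2272 mm
Vc = 0.33 * sqrt(25) * 2272 * 181 / 1000
= 678.53 kN

678.53


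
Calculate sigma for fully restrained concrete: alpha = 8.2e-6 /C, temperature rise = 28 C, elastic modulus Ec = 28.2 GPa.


sigma = alpha * dT * Ec
= 8.2e-6 * 28 * 28.2 * 1000
= 6.475 MPa

6.475


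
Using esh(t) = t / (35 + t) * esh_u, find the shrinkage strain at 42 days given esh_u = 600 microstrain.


esh(42) = 42 / (35 + 42) * 600
= 42 / 77 * 600
= 327.3 microstrain

327.3


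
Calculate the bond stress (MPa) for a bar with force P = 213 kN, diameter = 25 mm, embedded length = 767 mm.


u = P / (pi * db * ld)
= 213 * 1000 / (pi * 25 * 767)
= 3.536 MPa

3.536


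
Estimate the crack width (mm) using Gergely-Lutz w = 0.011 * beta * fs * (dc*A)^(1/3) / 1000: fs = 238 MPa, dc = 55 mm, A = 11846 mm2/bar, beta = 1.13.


w = 0.011 * beta * fs * (dc * A)^(1/3) / 1000
= 0.011 * 1.13 * 238 * (55 * 11846)^(1/3) / 1000
= 0.256 mm

0.256


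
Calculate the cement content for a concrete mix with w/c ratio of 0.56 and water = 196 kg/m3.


Cement = water / (w/c)
= 196 / 0.56
= 350.0 kg/m3

350.0


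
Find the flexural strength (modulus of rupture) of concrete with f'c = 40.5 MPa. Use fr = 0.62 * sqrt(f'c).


fr = 0.62 * sqrt(40.5)
= 3.946 MPa

3.946


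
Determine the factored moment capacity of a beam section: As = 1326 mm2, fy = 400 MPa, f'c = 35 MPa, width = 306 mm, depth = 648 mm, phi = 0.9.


a = As * fy / (0.85 * f'c * b)
= 1326 * 400 / (0.85 * 35 * 306)
= 58.2633 mm
Mn = As * fy * (d - a/2) / 10^6
= 328.2478 kN-m
phi*Mn = 0.9 * 328.2478 = 295.42 kN-m

295.42


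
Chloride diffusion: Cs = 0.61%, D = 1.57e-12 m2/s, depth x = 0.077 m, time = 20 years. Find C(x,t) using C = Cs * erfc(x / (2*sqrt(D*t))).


t_seconds = 20 * 365.25 * 24 * 3600 = 631152000.0 s
arg = 0.077 / (2 * sqrt(1.57e-12 * 631152000.0))
= 1.223
erfc(1.223) = 0.0837
C = 0.61 * 0.0837 = 0.0511%

0.0511


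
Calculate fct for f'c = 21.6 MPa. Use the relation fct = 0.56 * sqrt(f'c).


fct = 0.56 * sqrt(21.6)
= 0.56 * 4.648
= 2.603 MPa

2.603


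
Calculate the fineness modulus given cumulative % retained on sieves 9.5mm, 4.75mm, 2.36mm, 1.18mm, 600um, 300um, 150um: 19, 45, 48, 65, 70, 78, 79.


FM = sum(cumulative % retained) / 100
= 404 / 100
= 4.04

4.04


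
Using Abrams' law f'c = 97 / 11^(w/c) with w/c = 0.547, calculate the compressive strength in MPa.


f'c = 97 / 11^0.547
= 97 / 3.712
= 26.13 MPa

26.13


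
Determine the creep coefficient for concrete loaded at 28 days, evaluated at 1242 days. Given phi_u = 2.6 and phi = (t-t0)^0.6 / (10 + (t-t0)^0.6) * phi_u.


dt = 1242 - 28 = 1214
phi = 1214^0.6 / (10 + 1214^0.6) * 2.6
= 2.279

2.279


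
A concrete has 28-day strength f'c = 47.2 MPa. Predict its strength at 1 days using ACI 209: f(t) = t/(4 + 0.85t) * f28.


f(1) = 1 / (4 + 0.85 * 1) * 47.2
= 1 / 4.85 * 47.2
= 9.73 MPa

9.73


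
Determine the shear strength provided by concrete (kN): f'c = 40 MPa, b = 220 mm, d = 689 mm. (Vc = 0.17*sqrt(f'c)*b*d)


Vc = 0.17 * sqrt(40) * 220 * 689 / 1000
= 162.97 kN

162.97


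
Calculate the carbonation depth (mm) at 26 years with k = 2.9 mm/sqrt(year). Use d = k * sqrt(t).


depth = k * sqrt(t)
= 2.9 * sqrt(26)
= 14.79 mm

14.79


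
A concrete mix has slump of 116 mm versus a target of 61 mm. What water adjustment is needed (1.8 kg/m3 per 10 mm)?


Difference = 61 - 116 = -55 mm
Water adjustment = -55 * 1.8 / 10 = -9.9 kg/m3

-9.9


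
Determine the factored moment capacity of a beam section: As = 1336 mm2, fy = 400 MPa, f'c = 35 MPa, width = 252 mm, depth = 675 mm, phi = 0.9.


a = As * fy / (0.85 * f'c * b)
= 1336 * 400 / (0.85 * 35 * 252)
= 71.2818 mm
Mn = As * fy * (d - a/2) / 10^6
= 341.6735 kN-m
phi*Mn = 0.9 * 341.6735 = 307.51 kN-m

307.51


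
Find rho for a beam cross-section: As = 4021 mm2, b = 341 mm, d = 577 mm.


rho = As / (b * d)
= 4021 / (341 * 577)
= 0.0204

0.0204


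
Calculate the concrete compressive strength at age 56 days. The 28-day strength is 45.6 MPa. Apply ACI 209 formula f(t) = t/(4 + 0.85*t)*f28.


f(56) = 56 / (4 + 0.85 * 56) * 45.6
= 56 / 51.6 * 45.6
= 49.49 MPa

49.49


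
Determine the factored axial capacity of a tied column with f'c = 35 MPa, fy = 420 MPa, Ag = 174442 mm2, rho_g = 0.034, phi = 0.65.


Ast = rho * Ag = 0.034 * 174442 = 5931.028 mm2
phi*Pn = 0.65 * 0.80 * (0.85 * 35 * (174442 - 5931.028) + 420 * 5931.028) / 1000
= 3902.2 kN

3902.2


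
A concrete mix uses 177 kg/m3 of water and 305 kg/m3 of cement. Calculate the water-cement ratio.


w/c = water / cement
w/c = 177 / 305 = 0.58

0.58


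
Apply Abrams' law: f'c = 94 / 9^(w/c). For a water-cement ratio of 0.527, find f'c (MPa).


f'c = 94 / 9^0.527
= 94 / 3.183
= 29.53 MPa

29.53


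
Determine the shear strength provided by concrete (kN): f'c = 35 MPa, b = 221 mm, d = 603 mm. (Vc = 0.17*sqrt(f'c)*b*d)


Vc = 0.17 * sqrt(35) * 221 * 603 / 1000
= 134.03 kN

134.03


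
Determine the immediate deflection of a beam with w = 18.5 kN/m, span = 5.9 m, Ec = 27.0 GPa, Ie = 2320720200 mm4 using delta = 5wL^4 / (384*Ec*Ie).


Convert: L = 5.9 m = 5900 mm, Ec = 27.0 GPa = 27000 MPa
delta = 5 * 18.5 * 5900^4 / (384 * 27000 * 2320720200)
= 4.66 mm

4.66


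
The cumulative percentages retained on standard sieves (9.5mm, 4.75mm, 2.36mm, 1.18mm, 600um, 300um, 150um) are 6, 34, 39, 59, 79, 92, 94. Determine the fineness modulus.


FM = sum(cumulative % retained) / 100
= 403 / 100
= 4.03

4.03


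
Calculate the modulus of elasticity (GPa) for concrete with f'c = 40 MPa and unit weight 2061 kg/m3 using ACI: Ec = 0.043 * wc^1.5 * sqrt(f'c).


Ec = 0.043 * 2061^1.5 * sqrt(40) / 1000
= 25.45 GPa

25.45


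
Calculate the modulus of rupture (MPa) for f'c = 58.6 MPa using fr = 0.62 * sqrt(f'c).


fr = 0.62 * sqrt(58.6)
= 4.746 MPa

4.746


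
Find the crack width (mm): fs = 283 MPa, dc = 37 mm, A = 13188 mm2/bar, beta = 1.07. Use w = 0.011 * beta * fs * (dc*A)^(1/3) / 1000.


w = 0.011 * beta * fs * (dc * A)^(1/3) / 1000
= 0.011 * 1.07 * 283 * (37 * 13188)^(1/3) / 1000
= 0.262 mm

0.262


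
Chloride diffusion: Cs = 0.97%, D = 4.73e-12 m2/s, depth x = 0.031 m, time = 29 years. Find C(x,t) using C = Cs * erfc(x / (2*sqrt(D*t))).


t_seconds = 29 * 365.25 * 24 * 3600 = 915170400.0 s
arg = 0.031 / (2 * sqrt(4.73e-12 * 915170400.0))
= 0.2356
erfc(0.2356) = 0.739
C = 0.97 * 0.739 = 0.7168%

0.7168


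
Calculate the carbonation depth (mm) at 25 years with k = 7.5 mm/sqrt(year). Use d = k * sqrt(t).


depth = k * sqrt(t)
= 7.5 * sqrt(25)
= 37.5 mm

37.5


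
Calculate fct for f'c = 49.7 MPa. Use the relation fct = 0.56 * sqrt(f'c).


fct = 0.56 * sqrt(49.7)
= 0.56 * 7.05
= 3.948 MPa

3.948


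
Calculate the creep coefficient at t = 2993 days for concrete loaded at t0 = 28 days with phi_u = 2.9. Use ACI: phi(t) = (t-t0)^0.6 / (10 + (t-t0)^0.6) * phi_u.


dt = 2993 - 28 = 2965
phi = 2965^0.6 / (10 + 2965^0.6) * 2.9
= 2.679

2.679


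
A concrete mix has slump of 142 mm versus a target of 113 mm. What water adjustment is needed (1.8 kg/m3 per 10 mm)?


Difference = 113 - 142 = -29 mm
Water adjustment = -29 * 1.8 / 10 = -5.2 kg/m3

-5.2


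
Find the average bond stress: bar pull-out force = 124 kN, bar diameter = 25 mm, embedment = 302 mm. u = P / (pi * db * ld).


u = P / (pi * db * ld)
= 124 * 1000 / (pi * 25 * 302)
= 5.228 MPa

5.228


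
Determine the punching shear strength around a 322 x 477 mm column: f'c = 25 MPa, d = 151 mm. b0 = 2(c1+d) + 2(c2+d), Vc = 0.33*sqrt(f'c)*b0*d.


b0 = 2*(322 + 151) + 2*(477 + 151) = 2202 mm
Vc = 0.33 * sqrt(25) * 2202 * 151 / 1000
= 548.63 kN

548.63


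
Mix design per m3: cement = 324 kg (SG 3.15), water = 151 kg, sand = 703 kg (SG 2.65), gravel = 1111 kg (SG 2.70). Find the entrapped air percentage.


Vol cement = 324 / (3.15 * 1000) = 0.102857 m3
Vol water = 151 / 1000 = 0.151 m3
Vol sand = 703 / (2.65 * 1000) = 0.265283 m3
Vol gravel = 1111 / (2.70 * 1000) = 0.411481 m3
Total solid + water volume = 0.930622 m3
Air = (1 - 0.930622) * 100 = 6.94%

6.94


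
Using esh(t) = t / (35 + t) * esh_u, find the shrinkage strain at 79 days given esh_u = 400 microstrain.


esh(79) = 79 / (35 + 79) * 400
= 79 / 114 * 400
= 277.2 microstrain

277.2


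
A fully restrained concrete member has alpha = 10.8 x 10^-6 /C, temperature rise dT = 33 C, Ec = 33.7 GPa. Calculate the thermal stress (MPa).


sigma = alpha * dT * Ec
= 10.8e-6 * 33 * 33.7 * 1000
= 12.011 MPa

12.011


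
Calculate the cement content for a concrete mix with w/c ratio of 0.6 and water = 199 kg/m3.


Cement = water / (w/c)
= 199 / 0.6
= 331.7 kg/m3

331.7
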